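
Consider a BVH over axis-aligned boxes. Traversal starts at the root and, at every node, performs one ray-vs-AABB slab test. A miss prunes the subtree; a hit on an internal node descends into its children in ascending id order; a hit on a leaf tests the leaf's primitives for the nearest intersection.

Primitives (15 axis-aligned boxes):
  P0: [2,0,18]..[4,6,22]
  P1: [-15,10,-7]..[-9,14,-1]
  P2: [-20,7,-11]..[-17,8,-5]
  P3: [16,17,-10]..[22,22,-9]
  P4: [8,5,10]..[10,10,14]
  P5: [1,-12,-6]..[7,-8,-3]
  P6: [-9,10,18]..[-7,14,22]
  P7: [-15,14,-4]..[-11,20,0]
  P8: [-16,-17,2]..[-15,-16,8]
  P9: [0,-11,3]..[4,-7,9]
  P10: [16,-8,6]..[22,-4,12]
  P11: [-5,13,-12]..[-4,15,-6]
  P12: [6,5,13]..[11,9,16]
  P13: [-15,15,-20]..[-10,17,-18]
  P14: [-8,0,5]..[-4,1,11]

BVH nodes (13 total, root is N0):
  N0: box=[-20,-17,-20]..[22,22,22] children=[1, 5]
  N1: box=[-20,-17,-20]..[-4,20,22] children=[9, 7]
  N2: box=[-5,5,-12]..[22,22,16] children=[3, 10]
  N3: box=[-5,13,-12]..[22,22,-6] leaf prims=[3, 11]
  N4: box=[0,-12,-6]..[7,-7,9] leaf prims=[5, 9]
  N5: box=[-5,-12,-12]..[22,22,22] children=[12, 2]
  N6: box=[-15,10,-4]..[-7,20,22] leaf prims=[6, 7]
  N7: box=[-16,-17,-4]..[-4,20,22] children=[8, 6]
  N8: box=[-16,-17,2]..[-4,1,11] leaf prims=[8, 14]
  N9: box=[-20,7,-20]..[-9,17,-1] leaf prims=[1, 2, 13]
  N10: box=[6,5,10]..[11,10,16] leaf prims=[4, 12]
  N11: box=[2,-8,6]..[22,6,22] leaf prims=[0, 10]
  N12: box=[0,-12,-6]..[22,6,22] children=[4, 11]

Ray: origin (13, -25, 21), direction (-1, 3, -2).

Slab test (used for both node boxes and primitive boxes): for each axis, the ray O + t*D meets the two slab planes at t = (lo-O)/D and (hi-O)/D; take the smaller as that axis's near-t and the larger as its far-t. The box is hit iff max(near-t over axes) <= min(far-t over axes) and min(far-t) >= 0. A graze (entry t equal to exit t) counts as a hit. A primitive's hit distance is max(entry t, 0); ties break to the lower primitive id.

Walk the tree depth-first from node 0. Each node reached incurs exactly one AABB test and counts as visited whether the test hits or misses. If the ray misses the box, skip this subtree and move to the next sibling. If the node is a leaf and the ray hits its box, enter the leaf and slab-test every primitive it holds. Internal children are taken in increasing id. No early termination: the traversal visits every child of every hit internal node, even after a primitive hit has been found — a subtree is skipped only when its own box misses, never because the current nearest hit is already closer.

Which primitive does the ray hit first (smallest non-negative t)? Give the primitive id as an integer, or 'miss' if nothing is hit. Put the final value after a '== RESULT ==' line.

Trace the traversal:
N0 x:[-9,33] y:[8/3,47/3] z:[-1/2,41/2] -> hit [8/3,47/3], descend [1, 5]
  N1 x:[17,33] y:[8/3,15] z:[-1/2,41/2] -> miss, prune
  N5 x:[-9,18] y:[13/3,47/3] z:[-1/2,33/2] -> hit [13/3,47/3], descend [2, 12]
    N2 x:[-9,18] y:[10,47/3] z:[5/2,33/2] -> hit [10,47/3], descend [3, 10]
      N3 x:[-9,18] y:[38/3,47/3] z:[27/2,33/2] -> hit [27/2,47/3] leaf, test {P3(miss), P11(miss)}
      N10 x:[2,7] y:[10,35/3] z:[5/2,11/2] -> miss, prune
    N12 x:[-9,13] y:[13/3,31/3] z:[-1/2,27/2] -> hit [13/3,31/3], descend [4, 11]
      N4 x:[6,13] y:[13/3,6] z:[6,27/2] -> hit [6,6] leaf, test {P5(miss), P9(miss)}
      N11 x:[-9,11] y:[17/3,31/3] z:[-1/2,15/2] -> hit [17/3,15/2] leaf, test {P0(miss), P10(miss)}

9 AABB tests over nodes [0, 1, 5, 2, 3, 10, 12, 4, 11]; 3 leaves entered; closest miss.

== RESULT ==
miss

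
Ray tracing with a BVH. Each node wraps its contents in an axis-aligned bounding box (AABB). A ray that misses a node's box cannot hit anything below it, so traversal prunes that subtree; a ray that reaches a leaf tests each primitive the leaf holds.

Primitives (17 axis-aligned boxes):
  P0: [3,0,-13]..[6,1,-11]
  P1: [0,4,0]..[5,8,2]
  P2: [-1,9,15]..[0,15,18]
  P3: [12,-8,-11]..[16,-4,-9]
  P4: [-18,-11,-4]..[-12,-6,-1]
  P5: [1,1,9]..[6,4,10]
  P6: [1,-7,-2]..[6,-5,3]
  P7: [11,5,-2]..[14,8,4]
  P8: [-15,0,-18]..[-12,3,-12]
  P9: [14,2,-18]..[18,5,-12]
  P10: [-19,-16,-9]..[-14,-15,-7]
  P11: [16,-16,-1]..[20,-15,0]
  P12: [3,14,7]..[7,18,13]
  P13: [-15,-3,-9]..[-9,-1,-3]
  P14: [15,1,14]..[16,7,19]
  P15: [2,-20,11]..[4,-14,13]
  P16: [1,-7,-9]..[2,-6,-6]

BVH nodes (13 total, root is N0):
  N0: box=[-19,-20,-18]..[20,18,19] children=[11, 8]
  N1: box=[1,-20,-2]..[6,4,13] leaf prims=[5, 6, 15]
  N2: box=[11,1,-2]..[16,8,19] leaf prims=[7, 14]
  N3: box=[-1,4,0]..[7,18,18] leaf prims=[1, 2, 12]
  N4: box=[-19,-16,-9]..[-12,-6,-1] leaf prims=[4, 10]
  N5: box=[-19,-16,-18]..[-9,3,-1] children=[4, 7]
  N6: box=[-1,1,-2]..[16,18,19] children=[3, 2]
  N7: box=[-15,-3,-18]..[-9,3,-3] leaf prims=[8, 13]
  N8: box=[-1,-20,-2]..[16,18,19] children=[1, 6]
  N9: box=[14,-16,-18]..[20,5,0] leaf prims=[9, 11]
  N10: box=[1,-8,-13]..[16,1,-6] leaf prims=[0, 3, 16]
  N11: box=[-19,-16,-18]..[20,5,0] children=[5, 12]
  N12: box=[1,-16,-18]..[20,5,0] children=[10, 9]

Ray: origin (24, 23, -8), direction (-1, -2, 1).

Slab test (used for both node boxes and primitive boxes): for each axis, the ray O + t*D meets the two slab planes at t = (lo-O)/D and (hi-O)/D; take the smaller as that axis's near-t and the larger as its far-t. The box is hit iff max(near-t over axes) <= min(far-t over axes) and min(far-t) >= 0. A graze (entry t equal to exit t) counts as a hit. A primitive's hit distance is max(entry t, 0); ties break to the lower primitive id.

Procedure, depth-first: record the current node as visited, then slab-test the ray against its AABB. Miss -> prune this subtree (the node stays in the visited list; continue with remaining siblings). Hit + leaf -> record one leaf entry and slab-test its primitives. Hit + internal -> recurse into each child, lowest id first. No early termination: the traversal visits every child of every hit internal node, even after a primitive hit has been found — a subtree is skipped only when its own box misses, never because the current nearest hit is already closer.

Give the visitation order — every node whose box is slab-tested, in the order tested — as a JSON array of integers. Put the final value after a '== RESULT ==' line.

Trace the traversal:
N0 x:[4,43] y:[5/2,43/2] z:[-10,27] -> hit [4,43/2], descend [8, 11]
  N8 x:[8,25] y:[5/2,43/2] z:[6,27] -> hit [8,43/2], descend [1, 6]
    N1 x:[18,23] y:[19/2,43/2] z:[6,21] -> hit [18,21] leaf, test {P5(miss), P6(miss), P15@t=20}
    N6 x:[8,25] y:[5/2,11] z:[6,27] -> hit [8,11], descend [2, 3]
      N2 x:[8,13] y:[15/2,11] z:[6,27] -> hit [8,11] leaf, test {P7(miss), P14(miss)}
      N3 x:[17,25] y:[5/2,19/2] z:[8,26] -> miss, prune
  N11 x:[4,43] y:[9,39/2] z:[-10,8] -> miss, prune

Visited [0, 8, 1, 6, 2, 3, 11]. Tests: 7 box, 2 leaf. Nearest: P15.

== RESULT ==
[0, 8, 1, 6, 2, 3, 11]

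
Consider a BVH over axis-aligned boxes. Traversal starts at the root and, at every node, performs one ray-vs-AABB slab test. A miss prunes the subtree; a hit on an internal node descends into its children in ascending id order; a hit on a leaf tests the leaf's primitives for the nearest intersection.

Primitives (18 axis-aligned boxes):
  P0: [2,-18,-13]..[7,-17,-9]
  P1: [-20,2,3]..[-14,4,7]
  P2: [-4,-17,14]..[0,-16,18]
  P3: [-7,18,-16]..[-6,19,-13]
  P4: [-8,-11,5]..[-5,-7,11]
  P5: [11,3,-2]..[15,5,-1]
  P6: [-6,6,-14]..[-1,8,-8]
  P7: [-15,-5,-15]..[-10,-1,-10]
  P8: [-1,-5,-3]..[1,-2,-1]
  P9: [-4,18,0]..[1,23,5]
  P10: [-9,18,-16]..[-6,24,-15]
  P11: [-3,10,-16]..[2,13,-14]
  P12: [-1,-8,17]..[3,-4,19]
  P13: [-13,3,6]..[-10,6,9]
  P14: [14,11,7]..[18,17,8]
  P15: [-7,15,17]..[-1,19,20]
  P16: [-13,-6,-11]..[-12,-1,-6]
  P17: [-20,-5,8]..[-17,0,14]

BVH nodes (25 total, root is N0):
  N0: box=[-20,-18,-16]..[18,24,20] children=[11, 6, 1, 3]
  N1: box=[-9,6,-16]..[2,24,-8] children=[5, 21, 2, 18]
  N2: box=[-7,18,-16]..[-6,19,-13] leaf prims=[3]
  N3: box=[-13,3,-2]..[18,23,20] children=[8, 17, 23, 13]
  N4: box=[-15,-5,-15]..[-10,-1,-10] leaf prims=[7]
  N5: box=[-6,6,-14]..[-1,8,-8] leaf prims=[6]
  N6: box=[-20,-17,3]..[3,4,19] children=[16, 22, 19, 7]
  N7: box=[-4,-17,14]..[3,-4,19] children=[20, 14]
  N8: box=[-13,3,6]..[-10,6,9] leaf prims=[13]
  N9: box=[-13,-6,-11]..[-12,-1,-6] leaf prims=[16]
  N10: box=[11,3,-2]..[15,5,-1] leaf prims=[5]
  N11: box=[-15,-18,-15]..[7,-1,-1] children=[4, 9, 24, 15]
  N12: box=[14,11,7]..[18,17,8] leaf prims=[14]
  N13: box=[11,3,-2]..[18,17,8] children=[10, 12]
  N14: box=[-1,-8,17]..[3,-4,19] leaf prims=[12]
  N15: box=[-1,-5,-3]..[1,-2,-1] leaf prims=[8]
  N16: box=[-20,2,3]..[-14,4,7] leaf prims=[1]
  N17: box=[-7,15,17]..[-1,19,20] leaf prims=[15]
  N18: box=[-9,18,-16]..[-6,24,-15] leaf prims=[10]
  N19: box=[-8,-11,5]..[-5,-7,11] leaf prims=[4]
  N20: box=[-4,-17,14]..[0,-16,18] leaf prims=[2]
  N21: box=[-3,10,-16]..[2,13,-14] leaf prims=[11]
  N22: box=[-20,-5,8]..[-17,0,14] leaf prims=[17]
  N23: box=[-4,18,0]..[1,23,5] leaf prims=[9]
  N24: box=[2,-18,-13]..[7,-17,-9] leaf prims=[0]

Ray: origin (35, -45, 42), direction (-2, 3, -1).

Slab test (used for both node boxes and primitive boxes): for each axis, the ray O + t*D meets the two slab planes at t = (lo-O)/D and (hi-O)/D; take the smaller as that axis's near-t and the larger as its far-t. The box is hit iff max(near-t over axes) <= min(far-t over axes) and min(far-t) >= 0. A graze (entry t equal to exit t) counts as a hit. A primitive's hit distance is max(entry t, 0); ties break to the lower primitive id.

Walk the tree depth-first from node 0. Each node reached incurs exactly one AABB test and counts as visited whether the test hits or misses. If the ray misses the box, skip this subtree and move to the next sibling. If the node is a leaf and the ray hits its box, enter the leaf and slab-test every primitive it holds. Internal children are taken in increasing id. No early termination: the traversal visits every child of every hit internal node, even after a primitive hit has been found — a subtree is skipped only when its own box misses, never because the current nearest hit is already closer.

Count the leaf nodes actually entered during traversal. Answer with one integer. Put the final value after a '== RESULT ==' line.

Trace the traversal:
N0 x:[17/2,55/2] y:[9,23] z:[22,58] -> hit [22,23], descend [1, 3, 6, 11]
  N1 x:[33/2,22] y:[17,23] z:[50,58] -> miss, prune
  N3 x:[17/2,24] y:[16,68/3] z:[22,44] -> hit [22,68/3], descend [8, 13, 17, 23]
    N8 x:[45/2,24] y:[16,17] z:[33,36] -> miss, prune
    N13 x:[17/2,12] y:[16,62/3] z:[34,44] -> miss, prune
    N17 x:[18,21] y:[20,64/3] z:[22,25] -> miss, prune
    N23 x:[17,39/2] y:[21,68/3] z:[37,42] -> miss, prune
  N6 x:[16,55/2] y:[28/3,49/3] z:[23,39] -> miss, prune
  N11 x:[14,25] y:[9,44/3] z:[43,57] -> miss, prune

Visited [0, 1, 3, 8, 13, 17, 23, 6, 11]. Tests: 9 box, 0 leaf. Nearest: miss.

== RESULT ==
0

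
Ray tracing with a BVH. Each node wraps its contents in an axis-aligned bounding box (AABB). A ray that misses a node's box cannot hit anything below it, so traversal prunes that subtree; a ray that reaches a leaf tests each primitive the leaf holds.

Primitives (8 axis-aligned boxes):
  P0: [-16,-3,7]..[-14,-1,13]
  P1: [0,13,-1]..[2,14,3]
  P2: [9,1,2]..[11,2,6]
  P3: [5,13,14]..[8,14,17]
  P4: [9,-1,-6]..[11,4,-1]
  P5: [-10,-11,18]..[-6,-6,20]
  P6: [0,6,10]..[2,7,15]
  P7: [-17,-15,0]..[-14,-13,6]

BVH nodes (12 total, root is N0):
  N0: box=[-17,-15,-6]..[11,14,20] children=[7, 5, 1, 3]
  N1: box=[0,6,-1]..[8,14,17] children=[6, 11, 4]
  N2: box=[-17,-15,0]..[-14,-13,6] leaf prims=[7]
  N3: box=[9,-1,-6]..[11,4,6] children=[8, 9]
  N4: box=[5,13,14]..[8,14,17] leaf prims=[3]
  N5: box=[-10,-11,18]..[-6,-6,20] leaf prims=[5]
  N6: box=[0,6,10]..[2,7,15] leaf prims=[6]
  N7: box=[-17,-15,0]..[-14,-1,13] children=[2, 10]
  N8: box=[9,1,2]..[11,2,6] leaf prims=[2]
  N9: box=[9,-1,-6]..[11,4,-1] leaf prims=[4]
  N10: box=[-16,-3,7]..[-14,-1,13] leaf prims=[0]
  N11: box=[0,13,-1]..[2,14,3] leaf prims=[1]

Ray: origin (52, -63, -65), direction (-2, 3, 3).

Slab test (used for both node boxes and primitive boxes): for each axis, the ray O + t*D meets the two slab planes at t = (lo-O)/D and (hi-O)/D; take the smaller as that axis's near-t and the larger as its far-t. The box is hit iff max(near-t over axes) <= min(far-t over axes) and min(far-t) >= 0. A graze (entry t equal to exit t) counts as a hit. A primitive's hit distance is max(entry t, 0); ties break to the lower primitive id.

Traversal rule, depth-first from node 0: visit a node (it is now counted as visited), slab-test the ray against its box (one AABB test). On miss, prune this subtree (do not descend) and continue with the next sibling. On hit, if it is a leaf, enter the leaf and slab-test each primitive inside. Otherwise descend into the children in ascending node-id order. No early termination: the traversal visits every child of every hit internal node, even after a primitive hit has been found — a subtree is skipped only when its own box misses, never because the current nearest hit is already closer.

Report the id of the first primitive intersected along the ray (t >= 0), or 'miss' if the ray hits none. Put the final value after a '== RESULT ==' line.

Traverse from the root:
N0 x:[41/2,69/2] y:[16,77/3] z:[59/3,85/3] -> hit [41/2,77/3], descend [1, 3, 5, 7]
  N1 x:[22,26] y:[23,77/3] z:[64/3,82/3] -> hit [23,77/3], descend [4, 6, 11]
    N4 x:[22,47/2] y:[76/3,77/3] z:[79/3,82/3] -> miss, prune
    N6 x:[25,26] y:[23,70/3] z:[25,80/3] -> miss, prune
    N11 x:[25,26] y:[76/3,77/3] z:[64/3,68/3] -> miss, prune
  N3 x:[41/2,43/2] y:[62/3,67/3] z:[59/3,71/3] -> hit [62/3,43/2], descend [8, 9]
    N8 x:[41/2,43/2] y:[64/3,65/3] z:[67/3,71/3] -> miss, prune
    N9 x:[41/2,43/2] y:[62/3,67/3] z:[59/3,64/3] -> hit [62/3,64/3] leaf, test {P4@t=62/3}
  N5 x:[29,31] y:[52/3,19] z:[83/3,85/3] -> miss, prune
  N7 x:[33,69/2] y:[16,62/3] z:[65/3,26] -> miss, prune

order=[0, 1, 4, 6, 11, 3, 8, 9, 5, 7]  |boxes|=10  |leaves|=1  hit=P4

== RESULT ==
4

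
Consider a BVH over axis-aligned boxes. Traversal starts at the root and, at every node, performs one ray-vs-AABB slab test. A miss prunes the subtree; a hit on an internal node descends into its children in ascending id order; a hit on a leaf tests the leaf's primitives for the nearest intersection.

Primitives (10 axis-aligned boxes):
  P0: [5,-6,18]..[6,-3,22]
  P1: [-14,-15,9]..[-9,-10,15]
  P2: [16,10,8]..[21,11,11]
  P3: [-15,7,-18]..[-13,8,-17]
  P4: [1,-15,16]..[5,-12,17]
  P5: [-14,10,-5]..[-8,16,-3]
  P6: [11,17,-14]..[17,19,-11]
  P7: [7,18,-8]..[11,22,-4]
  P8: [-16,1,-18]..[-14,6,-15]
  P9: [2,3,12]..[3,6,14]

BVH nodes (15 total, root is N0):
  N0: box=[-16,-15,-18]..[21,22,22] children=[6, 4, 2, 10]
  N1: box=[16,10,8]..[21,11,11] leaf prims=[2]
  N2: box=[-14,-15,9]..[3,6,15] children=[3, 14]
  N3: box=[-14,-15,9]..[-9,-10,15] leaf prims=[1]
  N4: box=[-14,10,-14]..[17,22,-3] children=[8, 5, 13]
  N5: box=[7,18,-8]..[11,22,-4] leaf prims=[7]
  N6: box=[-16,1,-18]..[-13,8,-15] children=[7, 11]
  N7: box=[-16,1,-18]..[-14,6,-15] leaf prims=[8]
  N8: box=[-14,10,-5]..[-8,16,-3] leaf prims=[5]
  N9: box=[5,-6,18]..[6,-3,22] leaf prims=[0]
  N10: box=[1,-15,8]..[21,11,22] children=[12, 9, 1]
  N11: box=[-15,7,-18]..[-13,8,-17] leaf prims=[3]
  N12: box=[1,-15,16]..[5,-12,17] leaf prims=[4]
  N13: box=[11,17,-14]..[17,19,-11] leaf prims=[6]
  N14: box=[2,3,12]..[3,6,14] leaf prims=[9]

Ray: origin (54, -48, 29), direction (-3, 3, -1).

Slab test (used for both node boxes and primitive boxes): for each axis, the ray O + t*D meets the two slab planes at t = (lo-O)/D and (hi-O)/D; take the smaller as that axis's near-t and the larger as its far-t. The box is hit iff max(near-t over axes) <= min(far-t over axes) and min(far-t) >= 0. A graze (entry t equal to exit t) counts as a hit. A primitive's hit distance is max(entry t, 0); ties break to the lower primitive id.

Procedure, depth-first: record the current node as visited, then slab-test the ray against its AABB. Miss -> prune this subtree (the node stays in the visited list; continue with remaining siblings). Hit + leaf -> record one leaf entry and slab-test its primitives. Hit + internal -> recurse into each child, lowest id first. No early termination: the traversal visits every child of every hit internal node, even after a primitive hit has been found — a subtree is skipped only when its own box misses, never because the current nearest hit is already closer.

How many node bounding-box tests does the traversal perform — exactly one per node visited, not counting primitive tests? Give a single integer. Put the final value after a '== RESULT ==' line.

Walk:
N0 x:[11,70/3] y:[11,70/3] z:[7,47] -> hit [11,70/3], descend [2, 4, 6, 10]
  N2 x:[17,68/3] y:[11,18] z:[14,20] -> hit [17,18], descend [3, 14]
    N3 x:[21,68/3] y:[11,38/3] z:[14,20] -> miss, prune
    N14 x:[17,52/3] y:[17,18] z:[15,17] -> hit [17,17] leaf, test {P9@t=17}
  N4 x:[37/3,68/3] y:[58/3,70/3] z:[32,43] -> miss, prune
  N6 x:[67/3,70/3] y:[49/3,56/3] z:[44,47] -> miss, prune
  N10 x:[11,53/3] y:[11,59/3] z:[7,21] -> hit [11,53/3], descend [1, 9, 12]
    N1 x:[11,38/3] y:[58/3,59/3] z:[18,21] -> miss, prune
    N9 x:[16,49/3] y:[14,15] z:[7,11] -> miss, prune
    N12 x:[49/3,53/3] y:[11,12] z:[12,13] -> miss, prune

order=[0, 2, 3, 14, 4, 6, 10, 1, 9, 12]  |boxes|=10  |leaves|=1  hit=P9

== RESULT ==
10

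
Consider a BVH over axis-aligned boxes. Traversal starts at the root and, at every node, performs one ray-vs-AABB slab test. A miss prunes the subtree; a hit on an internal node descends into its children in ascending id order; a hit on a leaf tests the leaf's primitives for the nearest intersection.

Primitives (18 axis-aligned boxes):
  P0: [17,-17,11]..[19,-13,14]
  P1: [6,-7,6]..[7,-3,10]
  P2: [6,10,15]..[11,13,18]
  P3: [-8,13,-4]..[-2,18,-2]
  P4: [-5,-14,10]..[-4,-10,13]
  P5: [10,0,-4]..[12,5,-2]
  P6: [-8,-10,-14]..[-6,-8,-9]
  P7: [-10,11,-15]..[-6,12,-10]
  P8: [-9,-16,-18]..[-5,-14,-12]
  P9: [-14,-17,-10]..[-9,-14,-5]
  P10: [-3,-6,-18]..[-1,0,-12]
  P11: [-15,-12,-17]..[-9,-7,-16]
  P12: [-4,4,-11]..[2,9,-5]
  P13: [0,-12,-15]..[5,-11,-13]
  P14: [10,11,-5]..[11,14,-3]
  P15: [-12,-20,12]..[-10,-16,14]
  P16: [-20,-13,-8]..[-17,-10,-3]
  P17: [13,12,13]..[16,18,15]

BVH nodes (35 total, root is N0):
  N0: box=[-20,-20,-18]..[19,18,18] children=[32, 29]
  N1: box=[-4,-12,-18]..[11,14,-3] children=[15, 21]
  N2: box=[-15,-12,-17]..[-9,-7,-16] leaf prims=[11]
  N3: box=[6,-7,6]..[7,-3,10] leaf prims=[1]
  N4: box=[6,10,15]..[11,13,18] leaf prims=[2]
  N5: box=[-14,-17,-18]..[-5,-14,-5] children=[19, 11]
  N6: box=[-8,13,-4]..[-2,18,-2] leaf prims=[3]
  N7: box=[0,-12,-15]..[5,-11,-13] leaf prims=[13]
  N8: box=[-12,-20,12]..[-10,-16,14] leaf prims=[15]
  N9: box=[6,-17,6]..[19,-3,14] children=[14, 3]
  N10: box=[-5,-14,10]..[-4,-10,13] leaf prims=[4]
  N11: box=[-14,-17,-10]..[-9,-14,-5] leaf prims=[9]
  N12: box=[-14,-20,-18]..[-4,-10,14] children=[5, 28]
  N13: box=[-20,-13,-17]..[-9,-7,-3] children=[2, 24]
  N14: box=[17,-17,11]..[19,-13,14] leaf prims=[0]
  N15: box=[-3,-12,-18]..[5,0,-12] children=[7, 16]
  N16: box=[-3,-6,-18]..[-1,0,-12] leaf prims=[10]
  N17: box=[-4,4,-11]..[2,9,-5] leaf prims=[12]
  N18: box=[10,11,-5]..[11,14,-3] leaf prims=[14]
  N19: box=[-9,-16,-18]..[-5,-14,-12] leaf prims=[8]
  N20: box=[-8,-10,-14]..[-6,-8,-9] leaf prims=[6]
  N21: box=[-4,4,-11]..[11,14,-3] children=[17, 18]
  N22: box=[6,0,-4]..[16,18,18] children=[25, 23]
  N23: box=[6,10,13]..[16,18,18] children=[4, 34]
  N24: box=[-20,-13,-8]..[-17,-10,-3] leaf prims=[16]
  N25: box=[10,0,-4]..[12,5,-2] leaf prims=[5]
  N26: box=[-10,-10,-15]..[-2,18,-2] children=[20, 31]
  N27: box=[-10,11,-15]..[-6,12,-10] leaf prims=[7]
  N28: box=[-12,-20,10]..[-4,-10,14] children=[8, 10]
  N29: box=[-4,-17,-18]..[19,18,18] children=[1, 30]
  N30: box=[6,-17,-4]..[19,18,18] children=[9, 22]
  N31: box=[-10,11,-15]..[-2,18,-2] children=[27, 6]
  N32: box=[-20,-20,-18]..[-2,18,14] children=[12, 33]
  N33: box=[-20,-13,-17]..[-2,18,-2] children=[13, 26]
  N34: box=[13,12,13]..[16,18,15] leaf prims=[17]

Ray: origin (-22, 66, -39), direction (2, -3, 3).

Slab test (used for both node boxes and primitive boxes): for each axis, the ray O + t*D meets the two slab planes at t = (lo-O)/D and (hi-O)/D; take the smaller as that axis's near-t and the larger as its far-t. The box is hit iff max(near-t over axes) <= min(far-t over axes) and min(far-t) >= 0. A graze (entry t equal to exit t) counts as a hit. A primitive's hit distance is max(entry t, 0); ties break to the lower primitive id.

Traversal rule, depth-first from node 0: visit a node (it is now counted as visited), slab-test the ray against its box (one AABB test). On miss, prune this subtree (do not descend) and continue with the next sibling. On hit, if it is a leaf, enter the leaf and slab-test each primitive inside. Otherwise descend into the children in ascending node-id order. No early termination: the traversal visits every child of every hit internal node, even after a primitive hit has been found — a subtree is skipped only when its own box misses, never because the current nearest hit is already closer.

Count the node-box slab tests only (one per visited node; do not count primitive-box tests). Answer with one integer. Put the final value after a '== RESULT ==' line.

Trace the traversal:
N0 x:[1,41/2] y:[16,86/3] z:[7,19] -> hit [16,19], descend [29, 32]
  N29 x:[9,41/2] y:[16,83/3] z:[7,19] -> hit [16,19], descend [1, 30]
    N1 x:[9,33/2] y:[52/3,26] z:[7,12] -> miss, prune
    N30 x:[14,41/2] y:[16,83/3] z:[35/3,19] -> hit [16,19], descend [9, 22]
      N9 x:[14,41/2] y:[23,83/3] z:[15,53/3] -> miss, prune
      N22 x:[14,19] y:[16,22] z:[35/3,19] -> hit [16,19], descend [23, 25]
        N23 x:[14,19] y:[16,56/3] z:[52/3,19] -> hit [52/3,56/3], descend [4, 34]
          N4 x:[14,33/2] y:[53/3,56/3] z:[18,19] -> miss, prune
          N34 x:[35/2,19] y:[16,18] z:[52/3,18] -> hit [35/2,18] leaf, test {P17@t=35/2}
        N25 x:[16,17] y:[61/3,22] z:[35/3,37/3] -> miss, prune
  N32 x:[1,10] y:[16,86/3] z:[7,53/3] -> miss, prune

11 AABB tests over nodes [0, 29, 1, 30, 9, 22, 23, 4, 34, 25, 32]; 1 leaf entered; closest P17.

== RESULT ==
11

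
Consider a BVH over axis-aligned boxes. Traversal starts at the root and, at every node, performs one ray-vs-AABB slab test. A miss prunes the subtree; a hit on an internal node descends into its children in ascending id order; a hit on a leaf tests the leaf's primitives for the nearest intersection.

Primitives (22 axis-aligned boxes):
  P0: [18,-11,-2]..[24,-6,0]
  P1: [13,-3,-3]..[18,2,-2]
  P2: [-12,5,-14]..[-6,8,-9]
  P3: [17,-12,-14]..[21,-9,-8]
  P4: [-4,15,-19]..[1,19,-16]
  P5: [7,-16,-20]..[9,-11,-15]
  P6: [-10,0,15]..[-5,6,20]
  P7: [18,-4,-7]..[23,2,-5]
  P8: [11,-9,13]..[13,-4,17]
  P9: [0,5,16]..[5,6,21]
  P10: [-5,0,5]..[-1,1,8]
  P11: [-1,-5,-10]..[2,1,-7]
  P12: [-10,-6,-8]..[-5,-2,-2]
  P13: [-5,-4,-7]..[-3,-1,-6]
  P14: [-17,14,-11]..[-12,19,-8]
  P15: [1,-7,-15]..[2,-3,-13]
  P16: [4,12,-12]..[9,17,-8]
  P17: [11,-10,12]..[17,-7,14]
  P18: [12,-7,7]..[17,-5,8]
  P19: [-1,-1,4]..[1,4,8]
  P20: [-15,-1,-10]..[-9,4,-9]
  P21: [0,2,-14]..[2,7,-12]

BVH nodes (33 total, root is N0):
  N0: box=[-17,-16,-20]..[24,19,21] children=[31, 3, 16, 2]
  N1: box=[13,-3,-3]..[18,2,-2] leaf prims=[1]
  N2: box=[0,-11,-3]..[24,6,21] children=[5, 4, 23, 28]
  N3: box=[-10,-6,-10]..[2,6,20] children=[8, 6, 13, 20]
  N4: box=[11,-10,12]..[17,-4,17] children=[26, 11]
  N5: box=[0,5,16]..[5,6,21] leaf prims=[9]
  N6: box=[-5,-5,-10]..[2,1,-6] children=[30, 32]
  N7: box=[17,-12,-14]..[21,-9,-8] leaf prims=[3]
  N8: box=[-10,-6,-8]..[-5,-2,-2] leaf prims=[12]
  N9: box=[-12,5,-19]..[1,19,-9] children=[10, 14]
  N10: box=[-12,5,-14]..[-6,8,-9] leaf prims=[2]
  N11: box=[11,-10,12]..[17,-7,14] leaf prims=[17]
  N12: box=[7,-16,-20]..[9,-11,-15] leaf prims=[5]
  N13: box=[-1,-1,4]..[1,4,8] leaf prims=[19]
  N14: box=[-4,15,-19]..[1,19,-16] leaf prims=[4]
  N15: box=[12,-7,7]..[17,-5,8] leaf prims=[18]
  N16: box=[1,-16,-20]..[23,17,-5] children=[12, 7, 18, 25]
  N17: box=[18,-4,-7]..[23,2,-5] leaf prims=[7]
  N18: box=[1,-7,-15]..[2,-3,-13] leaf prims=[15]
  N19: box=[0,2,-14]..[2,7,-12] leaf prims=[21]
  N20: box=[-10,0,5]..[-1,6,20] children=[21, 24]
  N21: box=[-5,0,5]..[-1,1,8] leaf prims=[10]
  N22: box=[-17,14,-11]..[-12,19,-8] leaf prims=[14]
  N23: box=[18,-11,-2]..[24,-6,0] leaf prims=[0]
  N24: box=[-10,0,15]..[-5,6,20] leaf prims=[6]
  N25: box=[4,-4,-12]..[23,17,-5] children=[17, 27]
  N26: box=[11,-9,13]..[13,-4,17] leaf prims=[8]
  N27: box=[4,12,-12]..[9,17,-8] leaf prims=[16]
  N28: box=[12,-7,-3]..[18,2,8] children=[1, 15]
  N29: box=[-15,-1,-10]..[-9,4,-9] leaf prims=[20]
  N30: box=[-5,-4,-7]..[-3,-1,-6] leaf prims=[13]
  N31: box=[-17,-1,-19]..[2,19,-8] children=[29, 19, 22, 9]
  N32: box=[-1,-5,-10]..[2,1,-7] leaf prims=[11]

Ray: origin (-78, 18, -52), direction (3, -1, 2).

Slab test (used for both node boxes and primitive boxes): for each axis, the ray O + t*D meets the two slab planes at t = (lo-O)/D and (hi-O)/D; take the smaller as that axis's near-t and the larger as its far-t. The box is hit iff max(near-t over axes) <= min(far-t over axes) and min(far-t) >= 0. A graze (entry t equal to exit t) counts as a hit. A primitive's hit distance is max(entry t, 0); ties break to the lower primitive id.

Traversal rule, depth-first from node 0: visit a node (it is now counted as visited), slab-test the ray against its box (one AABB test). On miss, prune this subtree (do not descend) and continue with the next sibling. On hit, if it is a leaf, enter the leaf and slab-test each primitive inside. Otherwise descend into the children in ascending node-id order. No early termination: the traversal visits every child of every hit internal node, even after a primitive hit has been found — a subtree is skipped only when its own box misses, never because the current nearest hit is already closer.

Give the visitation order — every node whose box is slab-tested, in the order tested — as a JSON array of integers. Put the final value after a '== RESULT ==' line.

Traverse from the root:
N0 x:[61/3,34] y:[-1,34] z:[16,73/2] -> hit [61/3,34], descend [2, 3, 16, 31]
  N2 x:[26,34] y:[12,29] z:[49/2,73/2] -> hit [26,29], descend [4, 5, 23, 28]
    N4 x:[89/3,95/3] y:[22,28] z:[32,69/2] -> miss, prune
    N5 x:[26,83/3] y:[12,13] z:[34,73/2] -> miss, prune
    N23 x:[32,34] y:[24,29] z:[25,26] -> miss, prune
    N28 x:[30,32] y:[16,25] z:[49/2,30] -> miss, prune
  N3 x:[68/3,80/3] y:[12,24] z:[21,36] -> hit [68/3,24], descend [6, 8, 13, 20]
    N6 x:[73/3,80/3] y:[17,23] z:[21,23] -> miss, prune
    N8 x:[68/3,73/3] y:[20,24] z:[22,25] -> hit [68/3,24] leaf, test {P12@t=68/3}
    N13 x:[77/3,79/3] y:[14,19] z:[28,30] -> miss, prune
    N20 x:[68/3,77/3] y:[12,18] z:[57/2,36] -> miss, prune
  N16 x:[79/3,101/3] y:[1,34] z:[16,47/2] -> miss, prune
  N31 x:[61/3,80/3] y:[-1,19] z:[33/2,22] -> miss, prune

Visited [0, 2, 4, 5, 23, 28, 3, 6, 8, 13, 20, 16, 31]. Tests: 13 box, 1 leaf. Nearest: P12.

== RESULT ==
[0, 2, 4, 5, 23, 28, 3, 6, 8, 13, 20, 16, 31]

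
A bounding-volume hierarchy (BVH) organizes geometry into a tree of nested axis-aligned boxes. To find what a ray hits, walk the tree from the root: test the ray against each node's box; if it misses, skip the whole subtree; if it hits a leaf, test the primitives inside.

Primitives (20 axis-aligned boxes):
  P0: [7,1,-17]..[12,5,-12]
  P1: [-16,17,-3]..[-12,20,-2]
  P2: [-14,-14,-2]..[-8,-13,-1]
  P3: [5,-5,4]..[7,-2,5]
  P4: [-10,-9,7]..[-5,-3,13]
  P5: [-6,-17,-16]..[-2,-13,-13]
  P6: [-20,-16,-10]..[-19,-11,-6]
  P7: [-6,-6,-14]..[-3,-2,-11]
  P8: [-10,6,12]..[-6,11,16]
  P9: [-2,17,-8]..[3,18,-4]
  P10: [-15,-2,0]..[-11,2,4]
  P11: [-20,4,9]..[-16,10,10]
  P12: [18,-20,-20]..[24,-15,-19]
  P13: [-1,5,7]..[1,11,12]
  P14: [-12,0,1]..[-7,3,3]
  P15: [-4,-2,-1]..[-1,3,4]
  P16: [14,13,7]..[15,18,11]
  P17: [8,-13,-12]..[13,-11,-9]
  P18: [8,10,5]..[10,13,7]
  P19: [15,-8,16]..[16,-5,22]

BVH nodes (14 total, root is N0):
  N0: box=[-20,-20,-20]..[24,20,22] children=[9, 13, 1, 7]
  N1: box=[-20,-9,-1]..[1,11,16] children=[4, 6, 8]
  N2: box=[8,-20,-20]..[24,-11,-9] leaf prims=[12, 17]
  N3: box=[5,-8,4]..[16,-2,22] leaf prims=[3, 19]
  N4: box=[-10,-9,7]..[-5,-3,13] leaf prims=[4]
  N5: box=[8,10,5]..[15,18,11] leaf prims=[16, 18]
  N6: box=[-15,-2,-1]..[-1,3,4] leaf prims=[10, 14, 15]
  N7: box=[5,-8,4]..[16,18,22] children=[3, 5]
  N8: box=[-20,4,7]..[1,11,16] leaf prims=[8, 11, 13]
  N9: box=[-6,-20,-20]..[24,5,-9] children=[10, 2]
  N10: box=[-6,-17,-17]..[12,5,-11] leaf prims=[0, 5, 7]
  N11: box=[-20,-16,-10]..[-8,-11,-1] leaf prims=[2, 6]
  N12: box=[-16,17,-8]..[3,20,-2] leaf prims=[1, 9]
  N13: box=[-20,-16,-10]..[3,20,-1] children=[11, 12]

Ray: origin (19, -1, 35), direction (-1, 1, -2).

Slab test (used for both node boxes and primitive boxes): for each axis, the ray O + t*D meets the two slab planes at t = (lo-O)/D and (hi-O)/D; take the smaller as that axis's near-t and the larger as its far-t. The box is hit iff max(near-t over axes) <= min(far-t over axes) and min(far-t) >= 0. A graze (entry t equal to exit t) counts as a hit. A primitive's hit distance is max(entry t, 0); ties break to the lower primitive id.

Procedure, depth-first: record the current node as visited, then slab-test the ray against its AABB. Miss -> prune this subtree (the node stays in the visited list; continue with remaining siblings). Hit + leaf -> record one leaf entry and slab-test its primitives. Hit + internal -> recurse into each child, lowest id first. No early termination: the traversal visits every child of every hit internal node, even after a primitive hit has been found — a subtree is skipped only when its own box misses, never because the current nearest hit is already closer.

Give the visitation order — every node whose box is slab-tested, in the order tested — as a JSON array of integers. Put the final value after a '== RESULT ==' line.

Trace the traversal:
N0 x:[-5,39] y:[-19,21] z:[13/2,55/2] -> hit [13/2,21], descend [1, 7, 9, 13]
  N1 x:[18,39] y:[-8,12] z:[19/2,18] -> miss, prune
  N7 x:[3,14] y:[-7,19] z:[13/2,31/2] -> hit [13/2,14], descend [3, 5]
    N3 x:[3,14] y:[-7,-1] z:[13/2,31/2] -> miss, prune
    N5 x:[4,11] y:[11,19] z:[12,15] -> miss, prune
  N9 x:[-5,25] y:[-19,6] z:[22,55/2] -> miss, prune
  N13 x:[16,39] y:[-15,21] z:[18,45/2] -> hit [18,21], descend [11, 12]
    N11 x:[27,39] y:[-15,-10] z:[18,45/2] -> miss, prune
    N12 x:[16,35] y:[18,21] z:[37/2,43/2] -> hit [37/2,21] leaf, test {P1(miss), P9(miss)}

Visited [0, 1, 7, 3, 5, 9, 13, 11, 12]. Tests: 9 box, 1 leaf. Nearest: miss.

== RESULT ==
[0, 1, 7, 3, 5, 9, 13, 11, 12]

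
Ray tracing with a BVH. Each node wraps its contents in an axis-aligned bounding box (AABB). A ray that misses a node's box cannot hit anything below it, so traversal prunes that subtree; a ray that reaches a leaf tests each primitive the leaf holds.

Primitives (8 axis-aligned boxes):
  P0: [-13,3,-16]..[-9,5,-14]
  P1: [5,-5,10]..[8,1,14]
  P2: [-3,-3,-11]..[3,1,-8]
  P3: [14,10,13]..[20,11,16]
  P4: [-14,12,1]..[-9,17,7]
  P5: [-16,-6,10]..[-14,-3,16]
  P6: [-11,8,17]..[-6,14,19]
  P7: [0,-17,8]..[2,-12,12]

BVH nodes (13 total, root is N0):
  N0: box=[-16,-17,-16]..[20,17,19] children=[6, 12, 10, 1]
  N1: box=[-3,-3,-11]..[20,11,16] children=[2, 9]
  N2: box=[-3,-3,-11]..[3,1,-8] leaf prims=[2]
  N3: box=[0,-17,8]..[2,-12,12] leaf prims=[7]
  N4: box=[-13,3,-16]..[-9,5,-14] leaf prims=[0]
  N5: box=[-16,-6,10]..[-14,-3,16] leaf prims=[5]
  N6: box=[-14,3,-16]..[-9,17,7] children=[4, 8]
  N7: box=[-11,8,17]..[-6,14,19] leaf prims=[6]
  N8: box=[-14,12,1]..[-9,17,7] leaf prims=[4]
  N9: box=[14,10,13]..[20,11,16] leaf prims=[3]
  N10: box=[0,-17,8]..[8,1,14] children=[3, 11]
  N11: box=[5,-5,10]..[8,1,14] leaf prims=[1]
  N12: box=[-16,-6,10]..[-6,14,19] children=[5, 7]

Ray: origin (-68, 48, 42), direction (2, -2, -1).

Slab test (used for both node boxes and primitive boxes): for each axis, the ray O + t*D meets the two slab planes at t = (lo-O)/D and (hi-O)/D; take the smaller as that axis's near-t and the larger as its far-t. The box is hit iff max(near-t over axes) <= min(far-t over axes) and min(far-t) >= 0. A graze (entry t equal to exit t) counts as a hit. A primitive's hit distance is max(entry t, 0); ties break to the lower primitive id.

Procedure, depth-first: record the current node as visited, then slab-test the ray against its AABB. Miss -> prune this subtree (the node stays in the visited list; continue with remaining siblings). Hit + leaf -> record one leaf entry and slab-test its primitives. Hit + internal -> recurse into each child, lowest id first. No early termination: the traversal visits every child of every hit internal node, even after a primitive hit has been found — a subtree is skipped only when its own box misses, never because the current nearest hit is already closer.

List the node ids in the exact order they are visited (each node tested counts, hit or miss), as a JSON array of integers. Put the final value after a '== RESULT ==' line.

Trace the traversal:
N0 x:[26,44] y:[31/2,65/2] z:[23,58] -> hit [26,65/2], descend [1, 6, 10, 12]
  N1 x:[65/2,44] y:[37/2,51/2] z:[26,53] -> miss, prune
  N6 x:[27,59/2] y:[31/2,45/2] z:[35,58] -> miss, prune
  N10 x:[34,38] y:[47/2,65/2] z:[28,34] -> miss, prune
  N12 x:[26,31] y:[17,27] z:[23,32] -> hit [26,27], descend [5, 7]
    N5 x:[26,27] y:[51/2,27] z:[26,32] -> hit [26,27] leaf, test {P5@t=26}
    N7 x:[57/2,31] y:[17,20] z:[23,25] -> miss, prune

7 AABB tests over nodes [0, 1, 6, 10, 12, 5, 7]; 1 leaf entered; closest P5.

== RESULT ==
[0, 1, 6, 10, 12, 5, 7]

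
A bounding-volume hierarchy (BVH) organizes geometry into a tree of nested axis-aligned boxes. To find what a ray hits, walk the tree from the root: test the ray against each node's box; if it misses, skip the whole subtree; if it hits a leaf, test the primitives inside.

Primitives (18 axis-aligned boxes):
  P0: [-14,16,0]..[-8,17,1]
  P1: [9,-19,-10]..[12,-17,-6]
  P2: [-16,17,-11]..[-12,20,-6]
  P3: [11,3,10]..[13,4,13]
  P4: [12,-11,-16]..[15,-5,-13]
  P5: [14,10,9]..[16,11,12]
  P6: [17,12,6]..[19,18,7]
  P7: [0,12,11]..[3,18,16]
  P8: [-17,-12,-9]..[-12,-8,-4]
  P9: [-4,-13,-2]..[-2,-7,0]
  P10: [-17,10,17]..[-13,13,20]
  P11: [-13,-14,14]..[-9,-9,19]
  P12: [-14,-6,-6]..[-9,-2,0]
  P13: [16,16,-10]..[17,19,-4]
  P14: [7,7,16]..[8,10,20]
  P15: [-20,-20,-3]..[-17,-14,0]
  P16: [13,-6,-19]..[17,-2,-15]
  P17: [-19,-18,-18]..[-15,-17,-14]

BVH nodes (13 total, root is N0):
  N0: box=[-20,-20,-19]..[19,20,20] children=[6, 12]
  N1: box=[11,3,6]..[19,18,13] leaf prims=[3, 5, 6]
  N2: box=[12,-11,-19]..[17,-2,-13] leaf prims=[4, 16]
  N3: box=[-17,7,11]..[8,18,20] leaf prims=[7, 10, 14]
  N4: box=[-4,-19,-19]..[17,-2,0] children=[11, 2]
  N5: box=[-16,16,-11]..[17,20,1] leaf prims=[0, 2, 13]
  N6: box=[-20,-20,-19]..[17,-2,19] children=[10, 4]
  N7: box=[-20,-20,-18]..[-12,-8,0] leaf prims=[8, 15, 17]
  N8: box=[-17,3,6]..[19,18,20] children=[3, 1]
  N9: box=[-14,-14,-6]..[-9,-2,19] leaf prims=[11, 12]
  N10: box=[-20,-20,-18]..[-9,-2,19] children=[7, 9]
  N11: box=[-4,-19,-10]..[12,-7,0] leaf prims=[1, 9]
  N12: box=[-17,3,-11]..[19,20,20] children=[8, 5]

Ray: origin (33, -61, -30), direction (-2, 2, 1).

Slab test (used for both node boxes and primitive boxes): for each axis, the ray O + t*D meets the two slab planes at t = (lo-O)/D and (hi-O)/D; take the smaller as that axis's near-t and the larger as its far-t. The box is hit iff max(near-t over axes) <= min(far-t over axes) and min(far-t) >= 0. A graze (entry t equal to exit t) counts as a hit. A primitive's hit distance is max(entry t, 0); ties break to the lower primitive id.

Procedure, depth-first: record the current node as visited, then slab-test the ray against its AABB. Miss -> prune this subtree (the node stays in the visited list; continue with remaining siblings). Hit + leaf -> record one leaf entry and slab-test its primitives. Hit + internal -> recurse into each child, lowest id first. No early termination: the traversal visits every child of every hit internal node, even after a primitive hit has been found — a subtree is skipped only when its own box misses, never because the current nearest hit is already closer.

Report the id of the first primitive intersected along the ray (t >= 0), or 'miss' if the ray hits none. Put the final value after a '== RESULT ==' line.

Walk:
N0 x:[7,53/2] y:[41/2,81/2] z:[11,50] -> hit [41/2,53/2], descend [6, 12]
  N6 x:[8,53/2] y:[41/2,59/2] z:[11,49] -> hit [41/2,53/2], descend [4, 10]
    N4 x:[8,37/2] y:[21,59/2] z:[11,30] -> miss, prune
    N10 x:[21,53/2] y:[41/2,59/2] z:[12,49] -> hit [21,53/2], descend [7, 9]
      N7 x:[45/2,53/2] y:[41/2,53/2] z:[12,30] -> hit [45/2,53/2] leaf, test {P8@t=49/2, P15(miss), P17(miss)}
      N9 x:[21,47/2] y:[47/2,59/2] z:[24,49] -> miss, prune
  N12 x:[7,25] y:[32,81/2] z:[19,50] -> miss, prune

Summary -> nodes [0, 6, 4, 10, 7, 9, 12]; box-tests=7; leaf-entries=1; first=P8

== RESULT ==
8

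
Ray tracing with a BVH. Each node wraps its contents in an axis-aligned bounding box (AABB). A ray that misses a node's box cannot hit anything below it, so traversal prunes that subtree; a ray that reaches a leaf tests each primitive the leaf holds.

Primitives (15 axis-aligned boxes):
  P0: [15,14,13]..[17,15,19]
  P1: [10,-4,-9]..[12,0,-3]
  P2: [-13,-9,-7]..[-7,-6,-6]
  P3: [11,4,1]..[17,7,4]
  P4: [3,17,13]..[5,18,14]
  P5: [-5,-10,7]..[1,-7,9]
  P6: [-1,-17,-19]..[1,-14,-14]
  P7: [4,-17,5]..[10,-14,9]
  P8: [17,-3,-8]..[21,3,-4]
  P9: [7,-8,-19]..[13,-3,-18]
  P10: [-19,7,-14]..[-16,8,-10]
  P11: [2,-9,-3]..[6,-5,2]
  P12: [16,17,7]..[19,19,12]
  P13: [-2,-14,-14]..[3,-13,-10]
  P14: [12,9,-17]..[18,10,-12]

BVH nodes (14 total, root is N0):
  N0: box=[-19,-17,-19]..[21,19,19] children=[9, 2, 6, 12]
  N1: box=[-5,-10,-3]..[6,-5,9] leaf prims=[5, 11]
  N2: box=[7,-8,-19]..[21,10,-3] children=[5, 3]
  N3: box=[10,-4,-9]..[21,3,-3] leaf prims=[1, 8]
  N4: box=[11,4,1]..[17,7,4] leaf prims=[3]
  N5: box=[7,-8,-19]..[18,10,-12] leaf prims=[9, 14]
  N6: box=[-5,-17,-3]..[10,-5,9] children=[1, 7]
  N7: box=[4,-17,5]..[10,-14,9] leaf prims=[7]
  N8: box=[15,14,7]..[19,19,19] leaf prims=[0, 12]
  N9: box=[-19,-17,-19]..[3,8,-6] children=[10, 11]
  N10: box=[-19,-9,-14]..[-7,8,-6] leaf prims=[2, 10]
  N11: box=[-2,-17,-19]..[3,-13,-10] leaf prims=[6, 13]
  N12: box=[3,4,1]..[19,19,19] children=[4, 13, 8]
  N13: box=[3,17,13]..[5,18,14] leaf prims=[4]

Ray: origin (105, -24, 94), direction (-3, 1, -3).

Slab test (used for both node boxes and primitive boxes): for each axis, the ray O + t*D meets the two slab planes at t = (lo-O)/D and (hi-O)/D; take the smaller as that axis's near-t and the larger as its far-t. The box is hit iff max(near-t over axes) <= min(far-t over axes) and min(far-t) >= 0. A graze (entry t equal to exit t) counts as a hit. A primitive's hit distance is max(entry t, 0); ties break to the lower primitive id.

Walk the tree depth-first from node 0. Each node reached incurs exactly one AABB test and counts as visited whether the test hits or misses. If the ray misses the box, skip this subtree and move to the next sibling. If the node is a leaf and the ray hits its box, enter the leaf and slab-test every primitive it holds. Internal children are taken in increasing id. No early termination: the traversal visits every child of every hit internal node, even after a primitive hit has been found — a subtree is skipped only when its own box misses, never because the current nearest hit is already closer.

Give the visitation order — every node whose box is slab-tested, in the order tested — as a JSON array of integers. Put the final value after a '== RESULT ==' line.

Trace the traversal:
N0 x:[28,124/3] y:[7,43] z:[25,113/3] -> hit [28,113/3], descend [2, 6, 9, 12]
  N2 x:[28,98/3] y:[16,34] z:[97/3,113/3] -> hit [97/3,98/3], descend [3, 5]
    N3 x:[28,95/3] y:[20,27] z:[97/3,103/3] -> miss, prune
    N5 x:[29,98/3] y:[16,34] z:[106/3,113/3] -> miss, prune
  N6 x:[95/3,110/3] y:[7,19] z:[85/3,97/3] -> miss, prune
  N9 x:[34,124/3] y:[7,32] z:[100/3,113/3] -> miss, prune
  N12 x:[86/3,34] y:[28,43] z:[25,31] -> hit [86/3,31], descend [4, 8, 13]
    N4 x:[88/3,94/3] y:[28,31] z:[30,31] -> hit [30,31] leaf, test {P3@t=30}
    N8 x:[86/3,30] y:[38,43] z:[25,29] -> miss, prune
    N13 x:[100/3,34] y:[41,42] z:[80/3,27] -> miss, prune

10 AABB tests over nodes [0, 2, 3, 5, 6, 9, 12, 4, 8, 13]; 1 leaf entered; closest P3.

== RESULT ==
[0, 2, 3, 5, 6, 9, 12, 4, 8, 13]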